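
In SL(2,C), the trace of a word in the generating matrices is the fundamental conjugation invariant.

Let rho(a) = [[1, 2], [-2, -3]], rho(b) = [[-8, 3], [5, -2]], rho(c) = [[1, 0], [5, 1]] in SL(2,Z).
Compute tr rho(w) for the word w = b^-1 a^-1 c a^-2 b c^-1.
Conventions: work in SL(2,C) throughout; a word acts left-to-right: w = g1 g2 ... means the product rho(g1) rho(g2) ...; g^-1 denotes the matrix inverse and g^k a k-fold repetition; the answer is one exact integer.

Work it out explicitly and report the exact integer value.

rho(b^-1) = [[-2, -3], [-5, -8]]
... * rho(a^-1) = [[-3, -2], [2, 1]]  ->  [[0, 1], [-1, 2]]
... * rho(c) = [[1, 0], [5, 1]]  ->  [[5, 1], [9, 2]]
... * rho(a^-1) = [[-3, -2], [2, 1]]  ->  [[-13, -9], [-23, -16]]
... * rho(a^-1) = [[-3, -2], [2, 1]]  ->  [[21, 17], [37, 30]]
... * rho(b) = [[-8, 3], [5, -2]]  ->  [[-83, 29], [-146, 51]]
... * rho(c^-1) = [[1, 0], [-5, 1]]  ->  [[-228, 29], [-401, 51]]
tr = -228 + 51 = -177

-177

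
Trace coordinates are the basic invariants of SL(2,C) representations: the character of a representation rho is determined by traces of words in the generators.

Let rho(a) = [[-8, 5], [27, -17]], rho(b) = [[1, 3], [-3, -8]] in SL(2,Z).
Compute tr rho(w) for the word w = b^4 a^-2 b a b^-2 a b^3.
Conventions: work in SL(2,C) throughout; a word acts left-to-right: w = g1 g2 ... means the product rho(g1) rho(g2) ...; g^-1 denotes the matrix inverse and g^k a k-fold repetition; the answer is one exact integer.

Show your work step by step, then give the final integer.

rho(b) = [[1, 3], [-3, -8]]
... * rho(b) = [[1, 3], [-3, -8]]  ->  [[-8, -21], [21, 55]]
... * rho(b) = [[1, 3], [-3, -8]]  ->  [[55, 144], [-144, -377]]
... * rho(b) = [[1, 3], [-3, -8]]  ->  [[-377, -987], [987, 2584]]
... * rho(a^-1) = [[-17, -5], [-27, -8]]  ->  [[33058, 9781], [-86547, -25607]]
... * rho(a^-1) = [[-17, -5], [-27, -8]]  ->  [[-826073, -243538], [2162688, 637591]]
... * rho(b) = [[1, 3], [-3, -8]]  ->  [[-95459, -529915], [249915, 1387336]]
... * rho(a) = [[-8, 5], [27, -17]]  ->  [[-13544033, 8531260], [35458752, -22335137]]
... * rho(b^-1) = [[-8, -3], [3, 1]]  ->  [[133946044, 49163359], [-350675427, -128711393]]
... * rho(b^-1) = [[-8, -3], [3, 1]]  ->  [[-924078275, -352674773], [2419269237, 923314888]]
... * rho(a) = [[-8, 5], [27, -17]]  ->  [[-2129592671, 1375079766], [5575348080, -3600006911]]
... * rho(b) = [[1, 3], [-3, -8]]  ->  [[-6254831969, -17389416141], [16375368813, 45526099528]]
... * rho(b) = [[1, 3], [-3, -8]]  ->  [[45913416454, 120350833221], [-120202929771, -315082689785]]
... * rho(b) = [[1, 3], [-3, -8]]  ->  [[-315139083209, -825066416406], [825045139584, 2160052728967]]
tr = -315139083209 + 2160052728967 = 1844913645758

1844913645758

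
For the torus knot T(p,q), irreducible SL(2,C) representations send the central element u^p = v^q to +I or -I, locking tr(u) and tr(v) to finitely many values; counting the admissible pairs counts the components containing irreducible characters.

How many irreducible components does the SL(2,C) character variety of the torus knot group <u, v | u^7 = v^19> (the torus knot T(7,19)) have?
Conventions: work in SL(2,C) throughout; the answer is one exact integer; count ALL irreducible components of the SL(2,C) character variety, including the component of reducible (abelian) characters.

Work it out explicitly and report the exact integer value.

55

For T(7,19): irreducibility forces the central element u^7 = v^19 to one of +I, -I.
So on each irreducible component the traces are pinned: tr(u) = 2*cos(pi*alpha/7) with 1 <= alpha <= 6, tr(v) = 2*cos(pi*beta/19) with 1 <= beta <= 18.
u^7 = (-1)^alpha I and v^19 = (-1)^beta I must agree, so alpha and beta have equal parity.
Enumerate parity-matched pairs: 3*9 odd-odd plus 3*9 even-even gives 54.
That is 54 components of irreducible characters, and with the reducible (abelian) component the total is 55.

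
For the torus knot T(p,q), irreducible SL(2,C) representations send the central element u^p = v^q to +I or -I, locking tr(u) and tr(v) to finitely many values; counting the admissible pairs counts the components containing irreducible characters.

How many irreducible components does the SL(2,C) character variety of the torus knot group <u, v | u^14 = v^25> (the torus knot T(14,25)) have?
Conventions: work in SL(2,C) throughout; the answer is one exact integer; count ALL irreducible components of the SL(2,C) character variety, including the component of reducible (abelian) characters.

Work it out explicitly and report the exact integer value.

For T(14,25): irreducibility forces the central element u^14 = v^25 to one of +I, -I.
This locks tr(u) to 2*cos(pi*alpha/14), alpha in 1..13, and tr(v) to 2*cos(pi*beta/25), beta in 1..24, on each component of irreducible characters.
The two central values (-1)^alpha I and (-1)^beta I must be the same matrix, so alpha and beta share a parity.
Counting: 7 odd alphas x 12 odd betas + 6 even alphas x 12 even betas = 84 + 72 = 156.
That is 156 components of irreducible characters, and with the reducible (abelian) component the total is 157.

157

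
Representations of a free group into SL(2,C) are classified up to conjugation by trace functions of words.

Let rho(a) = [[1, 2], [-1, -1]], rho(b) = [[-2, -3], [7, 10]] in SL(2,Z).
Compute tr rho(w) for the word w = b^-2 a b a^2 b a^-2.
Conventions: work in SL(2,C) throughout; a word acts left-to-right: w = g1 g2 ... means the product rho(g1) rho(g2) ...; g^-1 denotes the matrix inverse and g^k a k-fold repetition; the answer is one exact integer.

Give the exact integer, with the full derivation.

rho(b^-1) = [[10, 3], [-7, -2]]
... * rho(b^-1) = [[10, 3], [-7, -2]]  ->  [[79, 24], [-56, -17]]
... * rho(a) = [[1, 2], [-1, -1]]  ->  [[55, 134], [-39, -95]]
... * rho(b) = [[-2, -3], [7, 10]]  ->  [[828, 1175], [-587, -833]]
... * rho(a) = [[1, 2], [-1, -1]]  ->  [[-347, 481], [246, -341]]
... * rho(a) = [[1, 2], [-1, -1]]  ->  [[-828, -1175], [587, 833]]
... * rho(b) = [[-2, -3], [7, 10]]  ->  [[-6569, -9266], [4657, 6569]]
... * rho(a^-1) = [[-1, -2], [1, 1]]  ->  [[-2697, 3872], [1912, -2745]]
... * rho(a^-1) = [[-1, -2], [1, 1]]  ->  [[6569, 9266], [-4657, -6569]]
tr = 6569 + -6569 = 0

0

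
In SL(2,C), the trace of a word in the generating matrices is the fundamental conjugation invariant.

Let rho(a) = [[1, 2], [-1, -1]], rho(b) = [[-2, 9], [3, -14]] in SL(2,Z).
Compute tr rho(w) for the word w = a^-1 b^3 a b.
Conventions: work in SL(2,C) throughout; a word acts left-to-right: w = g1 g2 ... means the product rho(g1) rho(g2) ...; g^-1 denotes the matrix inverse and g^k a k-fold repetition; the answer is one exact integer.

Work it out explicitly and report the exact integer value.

-20401

rho(a^-1) = [[-1, -2], [1, 1]]
... * rho(b) = [[-2, 9], [3, -14]]  ->  [[-4, 19], [1, -5]]
... * rho(b) = [[-2, 9], [3, -14]]  ->  [[65, -302], [-17, 79]]
... * rho(b) = [[-2, 9], [3, -14]]  ->  [[-1036, 4813], [271, -1259]]
... * rho(a) = [[1, 2], [-1, -1]]  ->  [[-5849, -6885], [1530, 1801]]
... * rho(b) = [[-2, 9], [3, -14]]  ->  [[-8957, 43749], [2343, -11444]]
tr = -8957 + -11444 = -20401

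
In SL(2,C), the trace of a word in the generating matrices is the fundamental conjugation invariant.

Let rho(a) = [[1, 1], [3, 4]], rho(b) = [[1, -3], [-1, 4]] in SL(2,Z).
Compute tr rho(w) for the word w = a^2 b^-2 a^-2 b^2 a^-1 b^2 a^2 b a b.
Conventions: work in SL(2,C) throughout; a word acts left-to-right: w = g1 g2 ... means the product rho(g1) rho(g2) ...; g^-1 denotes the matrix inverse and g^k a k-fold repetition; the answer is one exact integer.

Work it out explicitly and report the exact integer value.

rho(a) = [[1, 1], [3, 4]]
... * rho(a) = [[1, 1], [3, 4]]  ->  [[4, 5], [15, 19]]
... * rho(b^-1) = [[4, 3], [1, 1]]  ->  [[21, 17], [79, 64]]
... * rho(b^-1) = [[4, 3], [1, 1]]  ->  [[101, 80], [380, 301]]
... * rho(a^-1) = [[4, -1], [-3, 1]]  ->  [[164, -21], [617, -79]]
... * rho(a^-1) = [[4, -1], [-3, 1]]  ->  [[719, -185], [2705, -696]]
... * rho(b) = [[1, -3], [-1, 4]]  ->  [[904, -2897], [3401, -10899]]
... * rho(b) = [[1, -3], [-1, 4]]  ->  [[3801, -14300], [14300, -53799]]
... * rho(a^-1) = [[4, -1], [-3, 1]]  ->  [[58104, -18101], [218597, -68099]]
... * rho(b) = [[1, -3], [-1, 4]]  ->  [[76205, -246716], [286696, -928187]]
... * rho(b) = [[1, -3], [-1, 4]]  ->  [[322921, -1215479], [1214883, -4572836]]
... * rho(a) = [[1, 1], [3, 4]]  ->  [[-3323516, -4538995], [-12503625, -17076461]]
... * rho(a) = [[1, 1], [3, 4]]  ->  [[-16940501, -21479496], [-63733008, -80809469]]
... * rho(b) = [[1, -3], [-1, 4]]  ->  [[4538995, -35096481], [17076461, -132038852]]
... * rho(a) = [[1, 1], [3, 4]]  ->  [[-100750448, -135846929], [-379040095, -511078947]]
... * rho(b) = [[1, -3], [-1, 4]]  ->  [[35096481, -241136372], [132038852, -907195503]]
tr = 35096481 + -907195503 = -872099022

-872099022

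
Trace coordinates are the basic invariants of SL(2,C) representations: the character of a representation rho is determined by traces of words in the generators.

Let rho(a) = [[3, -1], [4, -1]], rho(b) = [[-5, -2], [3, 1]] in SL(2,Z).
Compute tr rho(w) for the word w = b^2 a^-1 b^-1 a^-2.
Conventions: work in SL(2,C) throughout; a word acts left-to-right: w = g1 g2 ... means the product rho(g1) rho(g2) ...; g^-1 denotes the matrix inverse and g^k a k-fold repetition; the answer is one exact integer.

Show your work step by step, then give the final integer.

rho(b) = [[-5, -2], [3, 1]]
... * rho(b) = [[-5, -2], [3, 1]]  ->  [[19, 8], [-12, -5]]
... * rho(a^-1) = [[-1, 1], [-4, 3]]  ->  [[-51, 43], [32, -27]]
... * rho(b^-1) = [[1, 2], [-3, -5]]  ->  [[-180, -317], [113, 199]]
... * rho(a^-1) = [[-1, 1], [-4, 3]]  ->  [[1448, -1131], [-909, 710]]
... * rho(a^-1) = [[-1, 1], [-4, 3]]  ->  [[3076, -1945], [-1931, 1221]]
tr = 3076 + 1221 = 4297

4297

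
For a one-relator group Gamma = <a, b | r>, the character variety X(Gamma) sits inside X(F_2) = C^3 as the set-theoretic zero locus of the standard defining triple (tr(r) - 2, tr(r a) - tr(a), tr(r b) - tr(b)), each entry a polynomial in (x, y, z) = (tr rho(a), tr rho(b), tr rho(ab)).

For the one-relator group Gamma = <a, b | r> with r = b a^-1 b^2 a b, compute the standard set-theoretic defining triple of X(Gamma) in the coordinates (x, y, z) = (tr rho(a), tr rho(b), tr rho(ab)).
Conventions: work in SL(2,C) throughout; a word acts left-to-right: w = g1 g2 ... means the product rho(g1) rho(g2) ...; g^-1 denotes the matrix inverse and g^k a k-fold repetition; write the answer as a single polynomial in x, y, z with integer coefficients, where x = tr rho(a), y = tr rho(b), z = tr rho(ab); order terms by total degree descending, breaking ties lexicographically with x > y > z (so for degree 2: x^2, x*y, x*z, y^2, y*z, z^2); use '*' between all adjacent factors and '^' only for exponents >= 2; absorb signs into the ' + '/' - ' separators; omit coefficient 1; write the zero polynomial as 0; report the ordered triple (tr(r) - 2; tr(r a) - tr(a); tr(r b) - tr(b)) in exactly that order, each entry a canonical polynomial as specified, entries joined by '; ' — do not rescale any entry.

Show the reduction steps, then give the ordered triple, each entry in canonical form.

x*y^3*z - x^2*y^2 - y^2*z^2; x*y^2*z^2 - x^2*y*z - y*z^3 - x*y^2 + 2*y*z; x*y^4*z - x^2*y^3 - y^3*z^2 - x*y^2*z + x^2*y + y*z^2

reduce: trace(b a b) = trace(b)*trace(a b) - trace(a) = y*z - x
trace(b a b^2) = trace(b)*trace(b a b) - trace(b a) = y^2*z - x*y - z
reduce: trace(b^2 a b^2) = trace(b)*trace(b a b^2) - trace(b a b) = y^3*z - x*y^2 - 2*y*z + x
so trace(a b a b) = trace(b a)*trace(b a) - trace(1) = z^2 - 2
reduce: trace(a b a) = trace(a)*trace(b a) - trace(b) = x*z - y
so trace(a b^2 a b) = trace(b)*trace(a b a b) - trace(a b a) = y*z^2 - x*z - y
trace(a^2) = trace(a)*trace(a) - trace(1) = x^2 - 2
so trace(a b^2 a) = trace(b)*trace(a^2 b) - trace(a^2) = x*y*z - x^2 - y^2 + 2
trace(b^2 a b^2 a) = trace(b)*trace(a b^2 a b) - trace(a b^2 a) = y^2*z^2 - 2*x*y*z + x^2 - 2
trace(b a^-1 b^2 a b) = trace(b^2 a b^2)*trace(a) - trace(b^2 a b^2 a) = x*y^3*z - x^2*y^2 - y^2*z^2 + 2
so trace(b^2 a b a b) = trace(b)*trace(b a b a b) - trace(b a b a) = y^2*z^2 - x*y*z - y^2 - z^2 + 2
reduce: trace(a b a b a b) = trace(b a)*trace(b a b a) - trace(b^-1 a^-1) = z^3 - 3*z
so trace(a b a b a) = trace(a)*trace(b a b a) - trace(b a b) = x*z^2 - y*z - x
reduce: trace(b^2 a b a b a) = trace(b)*trace(a b a b a b) - trace(a b a b a) = y*z^3 - x*z^2 - 2*y*z + x
so trace(b a^-1 b^2 a b a) = trace(b^2 a b a b)*trace(a) - trace(b^2 a b a b a) = x*y^2*z^2 - x^2*y*z - y*z^3 - x*y^2 + 2*y*z + x
so trace(b^2 a b^3) = trace(b)*trace(b a b^3) - trace(b a b^2)  (reduce the b square) = y^4*z - x*y^3 - 3*y^2*z + 2*x*y + z
reduce: trace(b^2) = trace(b)*trace(b) - trace(1)  (reduce the b square) = y^2 - 2
so trace(b^3) = trace(b)*trace(b^2) - trace(b)  (reduce the b square) = y^3 - 3*y
trace(a b^3 a) = trace(a)*trace(b^3 a) - trace(b^3)  (reduce the a square) = x*y^2*z - x^2*y - y^3 - x*z + 3*y
trace(b^2 a b^3 a) = trace(b)*trace(a b^3 a b) - trace(a b^3 a)  (reduce the b square) = y^3*z^2 - 2*x*y^2*z + x^2*y - y*z^2 + x*z - y
so trace(b a^-1 b^2 a b^2) = trace(b^2 a b^3)*trace(a) - trace(b^2 a b^3 a)  (eliminate a^-1) = x*y^4*z - x^2*y^3 - y^3*z^2 - x*y^2*z + x^2*y + y*z^2 + y
assemble the triple (trace(r) - 2; trace(r a) - x; trace(r b) - y)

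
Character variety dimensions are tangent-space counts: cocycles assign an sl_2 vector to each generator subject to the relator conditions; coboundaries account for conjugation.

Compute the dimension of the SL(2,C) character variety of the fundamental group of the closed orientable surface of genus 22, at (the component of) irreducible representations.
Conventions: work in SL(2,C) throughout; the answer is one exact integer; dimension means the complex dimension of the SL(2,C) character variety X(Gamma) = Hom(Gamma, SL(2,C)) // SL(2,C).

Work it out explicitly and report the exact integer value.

Gamma = pi_1(Sigma_22) = < a_1, b_1, ..., a_22, b_22 | prod [a_i, b_i] > has 2g = 44 generators and 1 relator.
Unconstrained cocycle data is one sl_2 vector per generator (132 dimensions), cut by the relator condition d_2(z) = 0.
At an irreducible rho, H^2 = coker(d_2) vanishes (Poincare duality: H^2 is dual to H^0 = invariants = 0), so d_2 is surjective onto sl_2 and dim Z^1 = 132 - 3 = 129.
dim B^1 = 3 (coboundaries, injective at irreducible rho).
dim H^1 = 129 - 3 = 126 = dim X.

126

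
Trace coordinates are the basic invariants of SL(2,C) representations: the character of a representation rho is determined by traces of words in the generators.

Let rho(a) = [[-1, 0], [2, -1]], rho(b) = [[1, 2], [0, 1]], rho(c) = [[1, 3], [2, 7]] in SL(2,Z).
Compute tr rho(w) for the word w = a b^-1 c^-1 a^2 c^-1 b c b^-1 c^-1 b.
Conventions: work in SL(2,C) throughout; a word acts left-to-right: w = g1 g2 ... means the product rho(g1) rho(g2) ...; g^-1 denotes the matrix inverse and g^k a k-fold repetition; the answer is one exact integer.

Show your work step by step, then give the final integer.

rho(a) = [[-1, 0], [2, -1]]
... * rho(b^-1) = [[1, -2], [0, 1]]  ->  [[-1, 2], [2, -5]]
... * rho(c^-1) = [[7, -3], [-2, 1]]  ->  [[-11, 5], [24, -11]]
... * rho(a) = [[-1, 0], [2, -1]]  ->  [[21, -5], [-46, 11]]
... * rho(a) = [[-1, 0], [2, -1]]  ->  [[-31, 5], [68, -11]]
... * rho(c^-1) = [[7, -3], [-2, 1]]  ->  [[-227, 98], [498, -215]]
... * rho(b) = [[1, 2], [0, 1]]  ->  [[-227, -356], [498, 781]]
... * rho(c) = [[1, 3], [2, 7]]  ->  [[-939, -3173], [2060, 6961]]
... * rho(b^-1) = [[1, -2], [0, 1]]  ->  [[-939, -1295], [2060, 2841]]
... * rho(c^-1) = [[7, -3], [-2, 1]]  ->  [[-3983, 1522], [8738, -3339]]
... * rho(b) = [[1, 2], [0, 1]]  ->  [[-3983, -6444], [8738, 14137]]
tr = -3983 + 14137 = 10154

10154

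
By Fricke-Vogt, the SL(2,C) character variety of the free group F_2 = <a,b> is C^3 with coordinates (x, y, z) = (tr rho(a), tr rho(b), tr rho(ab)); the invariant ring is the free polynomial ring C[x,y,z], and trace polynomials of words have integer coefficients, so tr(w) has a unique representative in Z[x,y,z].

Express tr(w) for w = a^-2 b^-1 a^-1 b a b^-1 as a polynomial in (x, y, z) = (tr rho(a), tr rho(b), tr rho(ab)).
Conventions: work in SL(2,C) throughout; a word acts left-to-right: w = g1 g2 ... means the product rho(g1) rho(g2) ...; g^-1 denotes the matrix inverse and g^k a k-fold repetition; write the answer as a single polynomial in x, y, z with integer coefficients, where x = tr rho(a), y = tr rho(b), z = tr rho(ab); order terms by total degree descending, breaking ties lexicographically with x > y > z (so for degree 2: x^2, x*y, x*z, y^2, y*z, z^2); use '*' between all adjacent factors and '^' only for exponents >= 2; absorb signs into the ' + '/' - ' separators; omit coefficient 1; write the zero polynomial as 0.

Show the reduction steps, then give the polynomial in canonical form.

-x^2*y*z^2 + x^3*z + 2*x*y^2*z + x*z^3 - x^2*y - y^3 - y*z^2 - 3*x*z + 3*y

apply: trace(b^-1) = trace(b) = y
trace(b^-1 a) = trace(a)*trace(b) - trace(a b) = x*y - z
use: trace(b^-1 a^-1) = trace(b^-1)*trace(a) - trace(b^-1 a) = z
trace(b a b) = trace(b)*trace(a b) - trace(a) = y*z - x
apply: trace(b a b a) = trace(b a)*trace(b a) - trace(1) = z^2 - 2
use: trace(a b a^-1 b) = trace(b a b)*trace(a) - trace(b a b a) = x*y*z - x^2 - z^2 + 2
trace(a^-1 b^-1 a b) = trace(a b a^-1)*trace(b) - trace(a b a^-1 b) = -x*y*z + x^2 + y^2 + z^2 - 2
trace(a b a) = trace(a)*trace(b a) - trace(b) = x*z - y
trace(a b a b a) = trace(a)*trace(b a b a) - trace(b a b) = x*z^2 - y*z - x
trace(a b a b a b) = trace(b a)*trace(b a b a) - trace(b^-1 a^-1) = z^3 - 3*z
trace(b^-1 a b a b a) = trace(a b a b a)*trace(b) - trace(a b a b a b) = x*y*z^2 - y^2*z - z^3 - x*y + 3*z
use: trace(a^-1 b^-1 a b a b) = trace(b^-1 a b a b)*trace(a) - trace(b^-1 a b a b a) = -x*y*z^2 + x^2*z + y^2*z + z^3 - 3*z
use: trace(a^-2 b^-1 a b a b) = trace(a^-1 b^-1 a b a b)*trace(a) - trace(a^-1 b^-1 a b a b a) = -x^2*y*z^2 + x^3*z + x*y^2*z + x*z^3 - 4*x*z + y
trace(b a b^-1 a^-2 b^-1 a) = trace(a^-2 b^-1 a b a)*trace(b) - trace(a^-2 b^-1 a b a b) = x^2*y*z^2 - x^3*z - 2*x*y^2*z - x*z^3 + x^2*y + y^3 + y*z^2 + 4*x*z - 3*y
apply: trace(a^-2 b^-1 a^-1 b a b^-1) = trace(b a b^-1 a^-2 b^-1)*trace(a) - trace(b a b^-1 a^-2 b^-1 a) = -x^2*y*z^2 + x^3*z + 2*x*y^2*z + x*z^3 - x^2*y - y^3 - y*z^2 - 3*x*z + 3*y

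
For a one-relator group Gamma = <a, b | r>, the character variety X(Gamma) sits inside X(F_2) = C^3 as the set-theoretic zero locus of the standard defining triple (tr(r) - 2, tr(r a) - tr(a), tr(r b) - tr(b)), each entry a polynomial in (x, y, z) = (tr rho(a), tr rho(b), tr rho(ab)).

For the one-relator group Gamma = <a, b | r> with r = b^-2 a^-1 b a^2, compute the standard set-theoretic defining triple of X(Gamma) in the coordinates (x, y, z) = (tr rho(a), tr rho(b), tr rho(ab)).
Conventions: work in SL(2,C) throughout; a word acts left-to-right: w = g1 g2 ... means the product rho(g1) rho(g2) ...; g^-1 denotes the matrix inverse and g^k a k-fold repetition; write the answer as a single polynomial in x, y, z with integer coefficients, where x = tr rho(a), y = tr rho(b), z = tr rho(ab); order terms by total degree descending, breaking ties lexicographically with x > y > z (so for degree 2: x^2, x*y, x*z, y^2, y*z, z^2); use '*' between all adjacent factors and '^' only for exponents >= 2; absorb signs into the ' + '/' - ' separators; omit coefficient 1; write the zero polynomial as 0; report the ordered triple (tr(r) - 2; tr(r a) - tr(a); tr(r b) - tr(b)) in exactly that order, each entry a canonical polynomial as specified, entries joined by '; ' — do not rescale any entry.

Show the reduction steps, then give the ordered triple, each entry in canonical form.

tr(a^2) = tr(a)*tr(a) - tr(1) = x^2 - 2
tr(b a^2) = tr(a)*tr(b a) - tr(b) = x*z - y
tr(a b a^2) = tr(a)*tr(b a^2) - tr(b a) = x^2*z - x*y - z
tr(b a b a) = tr(a b)*tr(a b) - tr(1)   [split at repeated a] = z^2 - 2
tr(b a b) = tr(b)*tr(a b) - tr(a) = y*z - x
tr(a b a^2 b) = tr(a)*tr(b a b a) - tr(b a b) = x*z^2 - y*z - x
tr(b a^2 b^-1 a) = tr(a b a^2)*tr(b) - tr(a b a^2 b) = x^2*y*z - x*y^2 - x*z^2 + x
tr(b^-1 a^-1 b a^2) = tr(b a^2 b^-1)*tr(a) - tr(b a^2 b^-1 a) = -x^2*y*z + x^3 + x*y^2 + x*z^2 - 3*x
tr(b^-2 a^-1 b a^2) = tr(b^-1 a^-1 b a^2)*tr(b) - tr(b^-1 a^-1 b a^2 b) = -x^2*y^2*z + x^3*y + x*y^3 + x*y*z^2 - 3*x*y - z
tr(a^3) = tr(a)*tr(a^2) - tr(a)  (reduce the a square) = x^3 - 3*x
tr(a^3 b^-1) = tr(a^3)*tr(b) - tr(a^3 b)  (eliminate b^-1) = x^3*y - x^2*z - 2*x*y + z
tr(a b a^3) = tr(a)*tr(a b a^2) - tr(a b a)  (reduce the a square) = x^3*z - x^2*y - 2*x*z + y
tr(a b a^3 b) = tr(a)*tr(a b a b a) - tr(a b a b)  (reduce the a square) = x^2*z^2 - x*y*z - x^2 - z^2 + 2
tr(b^-1 a b a^3) = tr(a b a^3)*tr(b) - tr(a b a^3 b)  (eliminate b^-1) = x^3*y*z - x^2*y^2 - x^2*z^2 - x*y*z + x^2 + y^2 + z^2 - 2
tr(b a^3 b^-2 a) = tr(b^-1 a b a^3)*tr(b) - tr(b^-1 a b a^3 b)  (eliminate b^-1) = x^3*y^2*z - x^2*y^3 - x^2*y*z^2 - x^3*z - x*y^2*z + 2*x^2*y + y^3 + y*z^2 + 2*x*z - 3*y
tr(b^-2 a^-1 b a^3) = tr(b a^3 b^-2)*tr(a) - tr(b a^3 b^-2 a)  (eliminate a^-1) = -x^3*y^2*z + x^4*y + x^2*y^3 + x^2*y*z^2 + x*y^2*z - 4*x^2*y - y^3 - y*z^2 - x*z + 3*y
assemble the triple (tr(r) - 2; tr(r a) - x; tr(r b) - y)

-x^2*y^2*z + x^3*y + x*y^3 + x*y*z^2 - 3*x*y - z - 2; -x^3*y^2*z + x^4*y + x^2*y^3 + x^2*y*z^2 + x*y^2*z - 4*x^2*y - y^3 - y*z^2 - x*z - x + 3*y; -x^2*y*z + x^3 + x*y^2 + x*z^2 - 3*x - y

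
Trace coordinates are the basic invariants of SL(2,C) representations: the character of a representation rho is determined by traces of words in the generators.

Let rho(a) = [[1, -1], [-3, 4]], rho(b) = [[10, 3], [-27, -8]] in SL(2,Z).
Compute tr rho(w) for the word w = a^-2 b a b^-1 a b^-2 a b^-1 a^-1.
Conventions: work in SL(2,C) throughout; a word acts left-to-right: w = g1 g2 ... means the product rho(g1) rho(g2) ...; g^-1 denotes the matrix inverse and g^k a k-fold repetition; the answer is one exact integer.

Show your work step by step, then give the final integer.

625808

rho(a^-1) = [[4, 1], [3, 1]]
... * rho(a^-1) = [[4, 1], [3, 1]]  ->  [[19, 5], [15, 4]]
... * rho(b) = [[10, 3], [-27, -8]]  ->  [[55, 17], [42, 13]]
... * rho(a) = [[1, -1], [-3, 4]]  ->  [[4, 13], [3, 10]]
... * rho(b^-1) = [[-8, -3], [27, 10]]  ->  [[319, 118], [246, 91]]
... * rho(a) = [[1, -1], [-3, 4]]  ->  [[-35, 153], [-27, 118]]
... * rho(b^-1) = [[-8, -3], [27, 10]]  ->  [[4411, 1635], [3402, 1261]]
... * rho(b^-1) = [[-8, -3], [27, 10]]  ->  [[8857, 3117], [6831, 2404]]
... * rho(a) = [[1, -1], [-3, 4]]  ->  [[-494, 3611], [-381, 2785]]
... * rho(b^-1) = [[-8, -3], [27, 10]]  ->  [[101449, 37592], [78243, 28993]]
... * rho(a^-1) = [[4, 1], [3, 1]]  ->  [[518572, 139041], [399951, 107236]]
tr = 518572 + 107236 = 625808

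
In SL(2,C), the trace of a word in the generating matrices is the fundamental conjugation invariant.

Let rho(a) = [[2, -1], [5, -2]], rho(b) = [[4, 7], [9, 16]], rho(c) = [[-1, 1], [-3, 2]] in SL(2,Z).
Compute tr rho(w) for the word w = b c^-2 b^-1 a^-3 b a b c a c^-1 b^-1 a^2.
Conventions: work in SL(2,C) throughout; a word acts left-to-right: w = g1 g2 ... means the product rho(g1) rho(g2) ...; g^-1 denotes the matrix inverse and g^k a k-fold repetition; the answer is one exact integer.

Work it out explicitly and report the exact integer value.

rho(b) = [[4, 7], [9, 16]]
... * rho(c^-1) = [[2, -1], [3, -1]]  ->  [[29, -11], [66, -25]]
... * rho(c^-1) = [[2, -1], [3, -1]]  ->  [[25, -18], [57, -41]]
... * rho(b^-1) = [[16, -7], [-9, 4]]  ->  [[562, -247], [1281, -563]]
... * rho(a^-1) = [[-2, 1], [-5, 2]]  ->  [[111, 68], [253, 155]]
... * rho(a^-1) = [[-2, 1], [-5, 2]]  ->  [[-562, 247], [-1281, 563]]
... * rho(a^-1) = [[-2, 1], [-5, 2]]  ->  [[-111, -68], [-253, -155]]
... * rho(b) = [[4, 7], [9, 16]]  ->  [[-1056, -1865], [-2407, -4251]]
... * rho(a) = [[2, -1], [5, -2]]  ->  [[-11437, 4786], [-26069, 10909]]
... * rho(b) = [[4, 7], [9, 16]]  ->  [[-2674, -3483], [-6095, -7939]]
... * rho(c) = [[-1, 1], [-3, 2]]  ->  [[13123, -9640], [29912, -21973]]
... * rho(a) = [[2, -1], [5, -2]]  ->  [[-21954, 6157], [-50041, 14034]]
... * rho(c^-1) = [[2, -1], [3, -1]]  ->  [[-25437, 15797], [-57980, 36007]]
... * rho(b^-1) = [[16, -7], [-9, 4]]  ->  [[-549165, 241247], [-1251743, 549888]]
... * rho(a) = [[2, -1], [5, -2]]  ->  [[107905, 66671], [245954, 151967]]
... * rho(a) = [[2, -1], [5, -2]]  ->  [[549165, -241247], [1251743, -549888]]
tr = 549165 + -549888 = -723

-723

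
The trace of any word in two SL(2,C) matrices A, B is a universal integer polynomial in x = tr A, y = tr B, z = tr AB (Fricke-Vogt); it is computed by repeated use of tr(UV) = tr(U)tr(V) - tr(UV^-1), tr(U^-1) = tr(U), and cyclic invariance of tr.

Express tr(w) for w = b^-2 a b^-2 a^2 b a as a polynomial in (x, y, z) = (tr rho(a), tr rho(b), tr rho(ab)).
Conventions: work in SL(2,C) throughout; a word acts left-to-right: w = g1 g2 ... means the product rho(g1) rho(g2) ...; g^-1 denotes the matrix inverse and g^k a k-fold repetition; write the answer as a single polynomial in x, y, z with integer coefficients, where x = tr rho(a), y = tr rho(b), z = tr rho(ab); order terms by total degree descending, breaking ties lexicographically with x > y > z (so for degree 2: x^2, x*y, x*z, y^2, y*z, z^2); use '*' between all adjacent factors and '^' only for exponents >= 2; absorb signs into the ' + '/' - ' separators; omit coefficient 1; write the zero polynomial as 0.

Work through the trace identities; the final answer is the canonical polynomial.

x^3*y^4*z - x^2*y^5 - 2*x^2*y^3*z^2 - 2*x^3*y^2*z + x*y^4*z + x*y^2*z^3 + 3*x^2*y^3 + 2*x^2*y*z^2 + x^3*z - x*y^2*z - 2*x^2*y - y*z^2 - 2*x*z + y

use: trace(b a^2) = trace(a) * trace(b a) - trace(b)   [square of a] = x*z - y
trace(a b a^2) = trace(a) * trace(b a^2) - trace(b a)   [square of a] = x^2*z - x*y - z
trace(a^2 b a^2) = trace(a) * trace(a b a^2) - trace(a b a)   [square of a] = x^3*z - x^2*y - 2*x*z + y
apply: trace(b a b a) = trace(b a) * trace(b a) - trace(1)   [split at a repeated b] = z^2 - 2
trace(b a b) = trace(b) * trace(a b) - trace(a)   [square of b] = y*z - x
apply: trace(b a^2 b a) = trace(a) * trace(b a b a) - trace(b a b)   [square of a] = x*z^2 - y*z - x
trace(b^2) = trace(b) * trace(b) - trace(1)   [square of b] = y^2 - 2
use: trace(b a^2 b) = trace(a) * trace(b^2 a) - trace(b^2)   [square of a] = x*y*z - x^2 - y^2 + 2
apply: trace(a^2 b a^2 b) = trace(a) * trace(b a^2 b a) - trace(b a^2 b)   [square of a] = x^2*z^2 - 2*x*y*z + y^2 - 2
apply: trace(a b^-1 a^2 b a) = trace(a^2 b a^2) * trace(b) - trace(a^2 b a^2 b)   [inverse elimination on b] = x^3*y*z - x^2*y^2 - x^2*z^2 + 2
use: trace(a^2 b a b a) = trace(a) * trace(b a b a^2) - trace(b a b a)   [square of a] = x^2*z^2 - x*y*z - x^2 - z^2 + 2
use: trace(b a b a b a) = trace(b a b a) * trace(b a) - trace(a b)   [split at a repeated b] = z^3 - 3*z
trace(b a b a b) = trace(b) * trace(a b a b) - trace(a b a)   [square of b] = y*z^2 - x*z - y
use: trace(a^2 b a b a b) = trace(a) * trace(b a b a b a) - trace(b a b a b)   [square of a] = x*z^3 - y*z^2 - 2*x*z + y
trace(a b^-1 a^2 b a b) = trace(a^2 b a b a) * trace(b) - trace(a^2 b a b a b)   [inverse elimination on b] = x^2*y*z^2 - x*y^2*z - x*z^3 - x^2*y + 2*x*z + y
use: trace(b^-1 a^2 b a b^-1 a) = trace(a b^-1 a^2 b a) * trace(b) - trace(a b^-1 a^2 b a b)   [inverse elimination on b] = x^3*y^2*z - x^2*y^3 - 2*x^2*y*z^2 + x*y^2*z + x*z^3 + x^2*y - 2*x*z + y
trace(a^2 b a b^-1 a) = trace(a^3 b a) * trace(b) - trace(a^3 b a b)   [inverse elimination on b] = x^3*y*z - x^2*y^2 - x^2*z^2 - x*y*z + x^2 + y^2 + z^2 - 2
apply: trace(b^-1 a b^-2 a^2 b a) = trace(b^-1 a^2 b a b^-1 a) * trace(b) - trace(b^-1 a^2 b a b^-1 a b)   [inverse elimination on b] = x^3*y^3*z - x^2*y^4 - 2*x^2*y^2*z^2 - x^3*y*z + x*y^3*z + x*y*z^3 + 2*x^2*y^2 + x^2*z^2 - x*y*z - x^2 - z^2 + 2
apply: trace(a b^-2 a^2 b a) = trace(b^-1 a^2 b a^2) * trace(b) - trace(b^-1 a^2 b a^2 b)   [inverse elimination on b] = x^3*y^2*z - x^2*y^3 - x^2*y*z^2 - x^3*z + x^2*y + 2*x*z + y
use: trace(b^-2 a b^-2 a^2 b a) = trace(b^-1 a b^-2 a^2 b a) * trace(b) - trace(b^-1 a b^-2 a^2 b a b)   [inverse elimination on b] = x^3*y^4*z - x^2*y^5 - 2*x^2*y^3*z^2 - 2*x^3*y^2*z + x*y^4*z + x*y^2*z^3 + 3*x^2*y^3 + 2*x^2*y*z^2 + x^3*z - x*y^2*z - 2*x^2*y - y*z^2 - 2*x*z + y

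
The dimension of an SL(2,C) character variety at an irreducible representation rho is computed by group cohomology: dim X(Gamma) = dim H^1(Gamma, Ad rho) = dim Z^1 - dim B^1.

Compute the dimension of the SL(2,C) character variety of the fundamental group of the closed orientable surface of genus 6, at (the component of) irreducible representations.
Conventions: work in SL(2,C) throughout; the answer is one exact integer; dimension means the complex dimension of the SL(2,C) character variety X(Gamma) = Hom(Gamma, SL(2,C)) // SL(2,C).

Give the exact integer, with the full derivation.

30

The genus-6 surface group: 2g = 12 generators, one relator prod [a_i, b_i].
Unconstrained cocycle data is one sl_2 vector per generator (36 dimensions), cut by the relator condition d_2(z) = 0.
d_2 is surjective at irreducible rho (its cokernel H^2 is dual to H^0 = 0), so dim Z^1 = 36 - 3 = 33.
As always at irreducible rho, dim B^1 = 3.
dim X = dim H^1 = 33 - 3 = 30.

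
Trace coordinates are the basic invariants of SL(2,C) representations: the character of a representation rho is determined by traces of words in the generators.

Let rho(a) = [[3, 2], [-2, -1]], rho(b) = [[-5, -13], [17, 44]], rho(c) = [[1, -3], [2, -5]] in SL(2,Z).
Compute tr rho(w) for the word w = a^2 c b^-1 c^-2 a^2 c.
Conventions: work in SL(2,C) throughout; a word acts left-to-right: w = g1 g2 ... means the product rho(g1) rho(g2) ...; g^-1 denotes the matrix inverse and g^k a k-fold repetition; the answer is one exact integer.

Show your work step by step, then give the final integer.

rho(a) = [[3, 2], [-2, -1]]
... * rho(a) = [[3, 2], [-2, -1]]  ->  [[5, 4], [-4, -3]]
... * rho(c) = [[1, -3], [2, -5]]  ->  [[13, -35], [-10, 27]]
... * rho(b^-1) = [[44, 13], [-17, -5]]  ->  [[1167, 344], [-899, -265]]
... * rho(c^-1) = [[-5, 3], [-2, 1]]  ->  [[-6523, 3845], [5025, -2962]]
... * rho(c^-1) = [[-5, 3], [-2, 1]]  ->  [[24925, -15724], [-19201, 12113]]
... * rho(a) = [[3, 2], [-2, -1]]  ->  [[106223, 65574], [-81829, -50515]]
... * rho(a) = [[3, 2], [-2, -1]]  ->  [[187521, 146872], [-144457, -113143]]
... * rho(c) = [[1, -3], [2, -5]]  ->  [[481265, -1296923], [-370743, 999086]]
tr = 481265 + 999086 = 1480351

1480351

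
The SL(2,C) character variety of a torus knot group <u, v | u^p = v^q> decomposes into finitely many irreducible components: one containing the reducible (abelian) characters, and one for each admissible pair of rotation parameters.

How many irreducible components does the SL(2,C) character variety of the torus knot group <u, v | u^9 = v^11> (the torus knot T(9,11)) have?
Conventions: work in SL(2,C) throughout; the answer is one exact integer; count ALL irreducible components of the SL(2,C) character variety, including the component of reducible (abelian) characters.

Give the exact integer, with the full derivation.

41

In the torus knot group T(9,11), u^9 = v^11 is central, so an irreducible representation sends it to +I or -I (Schur).
This locks tr(u) to 2*cos(pi*alpha/9), alpha in 1..8, and tr(v) to 2*cos(pi*beta/11), beta in 1..10, on each component of irreducible characters.
The two central values (-1)^alpha I and (-1)^beta I must be the same matrix, so alpha and beta share a parity.
Enumerate parity-matched pairs: 4*5 odd-odd plus 4*5 even-even gives 40.
Total: 40 irreducible-character components + 1 reducible (abelian) component = 41.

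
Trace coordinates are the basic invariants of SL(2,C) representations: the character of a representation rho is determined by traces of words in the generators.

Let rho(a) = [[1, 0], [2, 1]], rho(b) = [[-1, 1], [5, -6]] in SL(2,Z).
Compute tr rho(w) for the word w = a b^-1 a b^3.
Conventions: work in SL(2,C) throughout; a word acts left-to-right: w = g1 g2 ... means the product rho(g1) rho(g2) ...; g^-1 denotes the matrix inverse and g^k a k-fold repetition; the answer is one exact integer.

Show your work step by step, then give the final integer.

-173

rho(a) = [[1, 0], [2, 1]]
... * rho(b^-1) = [[-6, -1], [-5, -1]]  ->  [[-6, -1], [-17, -3]]
... * rho(a) = [[1, 0], [2, 1]]  ->  [[-8, -1], [-23, -3]]
... * rho(b) = [[-1, 1], [5, -6]]  ->  [[3, -2], [8, -5]]
... * rho(b) = [[-1, 1], [5, -6]]  ->  [[-13, 15], [-33, 38]]
... * rho(b) = [[-1, 1], [5, -6]]  ->  [[88, -103], [223, -261]]
tr = 88 + -261 = -173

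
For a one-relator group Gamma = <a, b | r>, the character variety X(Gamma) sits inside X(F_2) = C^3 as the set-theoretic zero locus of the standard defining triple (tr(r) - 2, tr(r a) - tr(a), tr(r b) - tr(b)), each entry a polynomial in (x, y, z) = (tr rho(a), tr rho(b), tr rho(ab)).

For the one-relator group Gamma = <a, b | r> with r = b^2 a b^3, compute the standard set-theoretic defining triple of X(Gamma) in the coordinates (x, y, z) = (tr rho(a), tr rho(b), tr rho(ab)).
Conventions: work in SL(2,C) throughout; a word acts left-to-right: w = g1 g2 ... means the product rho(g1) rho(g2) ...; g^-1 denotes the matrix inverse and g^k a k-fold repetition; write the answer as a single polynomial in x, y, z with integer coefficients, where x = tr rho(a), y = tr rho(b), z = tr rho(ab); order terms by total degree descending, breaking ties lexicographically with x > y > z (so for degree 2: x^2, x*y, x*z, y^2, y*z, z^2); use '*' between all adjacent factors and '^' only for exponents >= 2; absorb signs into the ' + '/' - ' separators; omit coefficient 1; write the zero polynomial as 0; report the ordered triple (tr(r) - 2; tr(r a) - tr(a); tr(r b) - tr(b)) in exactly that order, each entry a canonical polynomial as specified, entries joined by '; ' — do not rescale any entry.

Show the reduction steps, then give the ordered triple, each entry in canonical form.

y^4*z - x*y^3 - 3*y^2*z + 2*x*y + z - 2; y^3*z^2 - 2*x*y^2*z + x^2*y - y*z^2 + x*z - x - y; y^5*z - x*y^4 - 4*y^3*z + 3*x*y^2 + 3*y*z - x - y

apply: tr(a b^2) = tr(b)*tr(a b) - tr(a) = y*z - x
tr(b a b^2) = tr(b)*tr(a b^2) - tr(a b) = y^2*z - x*y - z
apply: tr(b a b^3) = tr(b)*tr(b a b^2) - tr(b a b) = y^3*z - x*y^2 - 2*y*z + x
use: tr(b^2 a b^3) = tr(b)*tr(b a b^3) - tr(b a b^2) = y^4*z - x*y^3 - 3*y^2*z + 2*x*y + z
use: tr(a b a b) = tr(b a)*tr(b a) - tr(1) = z^2 - 2
tr(a b a) = tr(a)*tr(b a) - tr(b) = x*z - y
tr(a b^2 a b) = tr(b)*tr(a b a b) - tr(a b a) = y*z^2 - x*z - y
tr(b^2) = tr(b)*tr(b) - tr(1) = y^2 - 2
tr(a b^2 a) = tr(a)*tr(b^2 a) - tr(b^2) = x*y*z - x^2 - y^2 + 2
tr(a b^2 a b^2) = tr(b)*tr(a b^2 a b) - tr(a b^2 a) = y^2*z^2 - 2*x*y*z + x^2 - 2
tr(b^2 a b^3 a) = tr(b)*tr(a b^2 a b^2) - tr(a b^2 a b) = y^3*z^2 - 2*x*y^2*z + x^2*y - y*z^2 + x*z - y
apply: tr(b^2 a b^4) = tr(b)*tr(b a b^4) - tr(b a b^3)  (reduce the b square) = y^5*z - x*y^4 - 4*y^3*z + 3*x*y^2 + 3*y*z - x
assemble the triple (tr(r) - 2; tr(r a) - x; tr(r b) - y)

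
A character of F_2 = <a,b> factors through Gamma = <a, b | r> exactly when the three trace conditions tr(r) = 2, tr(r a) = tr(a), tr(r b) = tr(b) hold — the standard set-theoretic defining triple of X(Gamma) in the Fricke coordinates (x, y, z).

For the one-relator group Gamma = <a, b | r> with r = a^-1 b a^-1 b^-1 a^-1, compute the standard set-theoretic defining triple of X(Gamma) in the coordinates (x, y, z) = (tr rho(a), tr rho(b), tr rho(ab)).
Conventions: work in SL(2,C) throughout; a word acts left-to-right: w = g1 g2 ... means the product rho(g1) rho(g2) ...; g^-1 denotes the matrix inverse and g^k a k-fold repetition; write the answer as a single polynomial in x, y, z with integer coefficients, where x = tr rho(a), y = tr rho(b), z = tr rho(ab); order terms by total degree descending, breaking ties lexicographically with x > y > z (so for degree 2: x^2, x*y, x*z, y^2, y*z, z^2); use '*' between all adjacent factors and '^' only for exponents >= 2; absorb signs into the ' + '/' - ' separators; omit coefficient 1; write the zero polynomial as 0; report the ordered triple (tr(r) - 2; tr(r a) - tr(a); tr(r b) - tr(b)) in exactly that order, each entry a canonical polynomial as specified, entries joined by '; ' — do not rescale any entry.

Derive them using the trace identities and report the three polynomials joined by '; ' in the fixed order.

tr(a^-1) = tr(a) = x
and tr(a^-2) = tr(a^-1) tr(a) - tr(1) = x^2 - 2
next, tr(a b a) = tr(a) tr(b a) - tr(b) = x*z - y
tr(a b a b) = tr(a b) tr(a b) - tr(1)   [split at repeated a] = z^2 - 2
next, tr(b a b^-1 a) = tr(a b a) tr(b) - tr(a b a b) = x*y*z - y^2 - z^2 + 2
next, tr(a^-1 b a b^-1) = tr(b a b^-1) tr(a) - tr(b a b^-1 a) = -x*y*z + x^2 + y^2 + z^2 - 2
tr(b^-1 a^-2 b a) = tr(a^-1 b a b^-1) tr(a) - tr(a^-1 b a b^-1 a) = -x^2*y*z + x^3 + x*y^2 + x*z^2 - 3*x
and tr(a^-1 b a^-1 b^-1 a^-1) = tr(b^-1 a^-2 b) tr(a) - tr(b^-1 a^-2 b a) = x^2*y*z - x*y^2 - x*z^2 + x
tr(b a^-1) = tr(b) tr(a) - tr(b a)   [inverse elimination on a] = x*y - z
tr(a^-1 b a^-1) = tr(b a^-1) tr(a) - tr(b)   [inverse elimination on a] = x^2*y - x*z - y
next, tr(a b^2 a) = tr(b) tr(a^2 b) - tr(a^2)   [square of b] = x*y*z - x^2 - y^2 + 2
next, tr(a b^2 a b) = tr(b) tr(a b a b) - tr(a b a)   [square of b] = y*z^2 - x*z - y
tr(b^2 a b^-1 a) = tr(a b^2 a) tr(b) - tr(a b^2 a b)   [inverse elimination on b] = x*y^2*z - x^2*y - y^3 - y*z^2 + x*z + 3*y
tr(b a b^-1 a^-1 b) = tr(b^2 a b^-1) tr(a) - tr(b^2 a b^-1 a)   [inverse elimination on a] = -x*y^2*z + x^2*y + y^3 + y*z^2 - 3*y
next, tr(b a b) = tr(b) tr(a b) - tr(a)   [square of b] = y*z - x
and tr(a b a b a) = tr(a) tr(b a b a) - tr(b a b)   [square of a] = x*z^2 - y*z - x
next, tr(a b a b a b) = tr(a b) tr(a b a b) - tr(a^-1 b^-1)   [split at a repeated a] = z^3 - 3*z
and tr(b a b a b^-1 a) = tr(a b a b a) tr(b) - tr(a b a b a b)   [inverse elimination on b] = x*y*z^2 - y^2*z - z^3 - x*y + 3*z
tr(b a b^-1 a^-1 b a) = tr(b a b a b^-1) tr(a) - tr(b a b a b^-1 a)   [inverse elimination on a] = -x*y*z^2 + x^2*z + y^2*z + z^3 - 3*z
tr(b^-1 a^-1 b a^-1 b a) = tr(b a b^-1 a^-1 b) tr(a) - tr(b a b^-1 a^-1 b a)   [inverse elimination on a] = -x^2*y^2*z + x^3*y + x*y^3 + 2*x*y*z^2 - x^2*z - y^2*z - z^3 - 3*x*y + 3*z
tr(a^-1 b a^-1 b^-1 a^-1 b) = tr(b^-1 a^-1 b a^-1 b) tr(a) - tr(b^-1 a^-1 b a^-1 b a)   [inverse elimination on a] = x^2*y^2*z - x*y^3 - 2*x*y*z^2 + y^2*z + z^3 + 2*x*y - 3*z
assemble the triple (tr(r) - 2; tr(r a) - x; tr(r b) - y)

x^2*y*z - x*y^2 - x*z^2 + x - 2; x*y*z - y^2 - z^2 - x + 2; x^2*y^2*z - x*y^3 - 2*x*y*z^2 + y^2*z + z^3 + 2*x*y - y - 3*z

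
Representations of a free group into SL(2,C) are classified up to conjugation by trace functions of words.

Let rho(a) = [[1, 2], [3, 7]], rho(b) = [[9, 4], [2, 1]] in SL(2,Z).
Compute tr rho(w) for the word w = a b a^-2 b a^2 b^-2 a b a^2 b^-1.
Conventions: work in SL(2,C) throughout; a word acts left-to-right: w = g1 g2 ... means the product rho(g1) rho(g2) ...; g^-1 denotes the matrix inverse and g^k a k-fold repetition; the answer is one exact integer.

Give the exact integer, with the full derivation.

465322430210

rho(a) = [[1, 2], [3, 7]]
... * rho(b) = [[9, 4], [2, 1]]  ->  [[13, 6], [41, 19]]
... * rho(a^-1) = [[7, -2], [-3, 1]]  ->  [[73, -20], [230, -63]]
... * rho(a^-1) = [[7, -2], [-3, 1]]  ->  [[571, -166], [1799, -523]]
... * rho(b) = [[9, 4], [2, 1]]  ->  [[4807, 2118], [15145, 6673]]
... * rho(a) = [[1, 2], [3, 7]]  ->  [[11161, 24440], [35164, 77001]]
... * rho(a) = [[1, 2], [3, 7]]  ->  [[84481, 193402], [266167, 609335]]
... * rho(b^-1) = [[1, -4], [-2, 9]]  ->  [[-302323, 1402694], [-952503, 4419347]]
... * rho(b^-1) = [[1, -4], [-2, 9]]  ->  [[-3107711, 13833538], [-9791197, 43584135]]
... * rho(a) = [[1, 2], [3, 7]]  ->  [[38392903, 90619344], [120961208, 285506551]]
... * rho(b) = [[9, 4], [2, 1]]  ->  [[526774815, 244190956], [1659663974, 769351383]]
... * rho(a) = [[1, 2], [3, 7]]  ->  [[1259347683, 2762886322], [3967718123, 8704787629]]
... * rho(a) = [[1, 2], [3, 7]]  ->  [[9548006649, 21858899620], [30082081010, 68868949649]]
... * rho(b^-1) = [[1, -4], [-2, 9]]  ->  [[-34169792591, 158538069984], [-107655818288, 499492222801]]
tr = -34169792591 + 499492222801 = 465322430210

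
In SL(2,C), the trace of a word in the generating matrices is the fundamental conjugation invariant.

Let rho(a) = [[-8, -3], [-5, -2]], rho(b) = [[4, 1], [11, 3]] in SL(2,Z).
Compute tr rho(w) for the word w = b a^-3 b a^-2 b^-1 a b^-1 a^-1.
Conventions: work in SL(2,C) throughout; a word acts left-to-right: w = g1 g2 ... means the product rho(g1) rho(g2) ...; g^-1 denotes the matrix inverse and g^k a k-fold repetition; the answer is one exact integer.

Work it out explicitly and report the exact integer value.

24443780

rho(b) = [[4, 1], [11, 3]]
... * rho(a^-1) = [[-2, 3], [5, -8]]  ->  [[-3, 4], [-7, 9]]
... * rho(a^-1) = [[-2, 3], [5, -8]]  ->  [[26, -41], [59, -93]]
... * rho(a^-1) = [[-2, 3], [5, -8]]  ->  [[-257, 406], [-583, 921]]
... * rho(b) = [[4, 1], [11, 3]]  ->  [[3438, 961], [7799, 2180]]
... * rho(a^-1) = [[-2, 3], [5, -8]]  ->  [[-2071, 2626], [-4698, 5957]]
... * rho(a^-1) = [[-2, 3], [5, -8]]  ->  [[17272, -27221], [39181, -61750]]
... * rho(b^-1) = [[3, -1], [-11, 4]]  ->  [[351247, -126156], [796793, -286181]]
... * rho(a) = [[-8, -3], [-5, -2]]  ->  [[-2179196, -801429], [-4943439, -1818017]]
... * rho(b^-1) = [[3, -1], [-11, 4]]  ->  [[2278131, -1026520], [5167870, -2328629]]
... * rho(a^-1) = [[-2, 3], [5, -8]]  ->  [[-9688862, 15046553], [-21978885, 34132642]]
tr = -9688862 + 34132642 = 24443780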